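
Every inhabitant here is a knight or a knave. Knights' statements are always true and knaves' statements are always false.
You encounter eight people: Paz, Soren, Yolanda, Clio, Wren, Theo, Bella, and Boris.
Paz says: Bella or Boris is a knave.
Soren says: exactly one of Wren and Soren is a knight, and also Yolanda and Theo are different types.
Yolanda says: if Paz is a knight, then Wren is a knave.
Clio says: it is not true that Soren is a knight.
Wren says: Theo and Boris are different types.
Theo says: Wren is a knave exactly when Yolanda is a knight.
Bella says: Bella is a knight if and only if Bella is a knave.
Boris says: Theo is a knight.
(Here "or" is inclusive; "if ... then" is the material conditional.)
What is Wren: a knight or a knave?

Consistent assignments: {Paz=knight, Soren=knave, Yolanda=knight, Clio=knight, Wren=knave, Theo=knight, Bella=knave, Boris=knight}
In every consistent assignment, Wren is a knave.

Wren is a knave.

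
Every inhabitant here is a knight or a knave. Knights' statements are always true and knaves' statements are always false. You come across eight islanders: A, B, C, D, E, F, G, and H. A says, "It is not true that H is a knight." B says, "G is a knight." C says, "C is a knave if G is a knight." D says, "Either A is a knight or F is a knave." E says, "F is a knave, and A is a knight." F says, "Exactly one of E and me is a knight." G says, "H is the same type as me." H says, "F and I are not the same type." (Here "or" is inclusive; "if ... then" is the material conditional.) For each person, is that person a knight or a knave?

A is a knave, B is a knave, C is a knight, D is a knight, E is a knave, F is a knave, G is a knave, and H is a knight.

A is a knave; "it is not true that H is a knight" is false, as required.
B is a knave; "G is a knight" is false, as required.
C is a knight, so "C is a knave if G is a knight" must be true — and it is.
As a knight, D's statement "either A is a knight or F is a knave" should be true; it is.
E is a knave, and the claim "F is a knave, and A is a knight" is indeed false.
F is a knave, and the claim "exactly one of E and me is a knight" is indeed false.
Since G is a knave, "H is the same type as me" needs to be false, which holds.
As a knight, H's statement "F and I are not the same type" should be true; it is.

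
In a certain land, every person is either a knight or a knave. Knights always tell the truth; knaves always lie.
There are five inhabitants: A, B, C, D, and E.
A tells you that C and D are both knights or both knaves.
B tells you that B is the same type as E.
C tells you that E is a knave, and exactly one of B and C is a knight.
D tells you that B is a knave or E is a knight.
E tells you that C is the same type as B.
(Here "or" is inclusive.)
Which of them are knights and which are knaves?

A is a knave, B is a knave, C is a knave, D is a knight, and E is a knight.

A is a knave; "C and D are both knights or both knaves" is False, as required.
B is a knave, and the claim "B is the same type as E" is indeed False.
Since C is a knave, "E is a knave, and exactly one of B and C is a knight" needs to be False, which holds.
D is a knight; "B is a knave or E is a knight" is True, as required.
E is a knight, and the claim "C is the same type as B" is indeed True.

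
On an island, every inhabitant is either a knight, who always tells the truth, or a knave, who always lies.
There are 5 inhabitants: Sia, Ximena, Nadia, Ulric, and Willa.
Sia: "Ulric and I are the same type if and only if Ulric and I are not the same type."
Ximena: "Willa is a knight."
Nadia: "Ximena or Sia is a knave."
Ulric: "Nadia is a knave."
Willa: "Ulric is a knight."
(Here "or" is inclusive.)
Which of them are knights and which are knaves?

As a knave, Sia's statement "Ulric and I are the same type if and only if Ulric and I are not the same type" should be False; it is.
As a knave, Ximena's statement "Willa is a knight" should be False; it is.
Nadia is a knight; "Ximena or Sia is a knave" is True, as required.
Ulric is a knave, and the claim "Nadia is a knave" is indeed False.
Willa (knave): "Ulric is a knight" — False. ✓

Sia is a knave, Ximena is a knave, Nadia is a knight, Ulric is a knave, and Willa is a knave.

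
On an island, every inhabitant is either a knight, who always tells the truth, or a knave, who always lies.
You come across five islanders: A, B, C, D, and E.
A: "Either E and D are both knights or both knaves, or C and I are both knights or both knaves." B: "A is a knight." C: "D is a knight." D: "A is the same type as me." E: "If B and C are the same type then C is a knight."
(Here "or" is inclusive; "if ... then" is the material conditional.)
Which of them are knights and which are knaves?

Suppose A is a knave. Then A's statement "either E and D are both knights or both knaves, or C and I are both knights or both knaves" would have to be false. Checking the 16 ways to assign the others, none is consistent with every speaker.
(For instance, with B=knight, C=knight, D=knight, E=knight, A's claim "either E and D are both knights or both knaves, or C and I are both knights or both knaves" comes out true where it would need to be false.)
So A must be a knight, making "either E and D are both knights or both knaves, or C and I are both knights or both knaves" true. Taking A=knight, B=knight, C=knight, D=knight, E=knight, each remaining statement checks out:
  B (knight): "A is a knight" — true. ✓
  C (knight): "D is a knight" — true. ✓
  D (knight): "A is the same type as me" — true. ✓
  E (knight): "if B and C are the same type then C is a knight" — true. ✓
This is the unique consistent assignment.

A is a knight, B is a knight, C is a knight, D is a knight, and E is a knight.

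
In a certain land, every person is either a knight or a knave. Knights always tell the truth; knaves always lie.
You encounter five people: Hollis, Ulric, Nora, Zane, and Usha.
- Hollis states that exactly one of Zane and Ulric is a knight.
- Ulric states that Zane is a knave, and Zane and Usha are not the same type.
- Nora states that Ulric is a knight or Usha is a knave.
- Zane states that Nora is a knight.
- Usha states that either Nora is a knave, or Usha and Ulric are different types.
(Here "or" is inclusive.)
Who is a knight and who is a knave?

Hollis is a knight, and the claim "exactly one of Zane and Ulric is a knight" is indeed true.
As a knave, Ulric's statement "Zane is a knave, and Zane and Usha are not the same type" should be false; it is.
Nora is a knight, so "Ulric is a knight or Usha is a knave" must be true — and it is.
Zane (knight): "Nora is a knight" — true. ✓
As a knave, Usha's statement "either Nora is a knave, or Usha and Ulric are different types" should be false; it is.

Hollis is a knight, Ulric is a knave, Nora is a knight, Zane is a knight, and Usha is a knave.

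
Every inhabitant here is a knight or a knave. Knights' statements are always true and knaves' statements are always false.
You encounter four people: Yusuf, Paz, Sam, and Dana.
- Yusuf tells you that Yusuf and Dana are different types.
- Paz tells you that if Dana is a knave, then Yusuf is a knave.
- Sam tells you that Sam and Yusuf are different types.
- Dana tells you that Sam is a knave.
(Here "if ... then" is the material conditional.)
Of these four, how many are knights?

The unique consistent assignment is Yusuf=knave, Paz=knight, Sam=knight, Dana=knave.
That has 2 knights.

2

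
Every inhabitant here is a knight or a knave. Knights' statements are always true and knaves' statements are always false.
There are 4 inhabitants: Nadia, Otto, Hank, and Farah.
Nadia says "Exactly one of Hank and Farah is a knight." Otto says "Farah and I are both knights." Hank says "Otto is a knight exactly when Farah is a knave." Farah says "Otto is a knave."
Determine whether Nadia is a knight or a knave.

Nadia is a knave.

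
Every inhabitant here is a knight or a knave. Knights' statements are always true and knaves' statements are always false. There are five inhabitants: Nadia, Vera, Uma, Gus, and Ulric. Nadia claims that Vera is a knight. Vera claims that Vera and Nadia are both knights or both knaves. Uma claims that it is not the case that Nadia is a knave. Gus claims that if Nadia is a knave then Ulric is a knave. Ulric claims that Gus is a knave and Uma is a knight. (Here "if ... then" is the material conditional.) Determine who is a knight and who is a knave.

As a knight, Nadia's statement "Vera is a knight" should be True; it is.
Vera is a knight, so "Vera and Nadia are both knights or both knaves" must be True — and it is.
Uma (knight): "it is not the case that Nadia is a knave" — True. ✓
Gus is a knight, so "if Nadia is a knave then Ulric is a knave" must be True — and it is.
As a knave, Ulric's statement "Gus is a knave and Uma is a knight" should be False; it is.

Knights: Nadia, Vera, Uma, and Gus. Knaves: Ulric.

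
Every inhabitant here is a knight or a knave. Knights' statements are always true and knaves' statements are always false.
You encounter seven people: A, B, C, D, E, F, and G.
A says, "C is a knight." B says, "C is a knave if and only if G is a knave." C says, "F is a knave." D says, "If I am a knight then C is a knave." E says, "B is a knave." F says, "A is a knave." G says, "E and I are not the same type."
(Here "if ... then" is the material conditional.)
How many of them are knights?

3

The unique consistent assignment is A=knave, B=knight, C=knave, D=knight, E=knave, F=knight, G=knave.
That has 3 knights.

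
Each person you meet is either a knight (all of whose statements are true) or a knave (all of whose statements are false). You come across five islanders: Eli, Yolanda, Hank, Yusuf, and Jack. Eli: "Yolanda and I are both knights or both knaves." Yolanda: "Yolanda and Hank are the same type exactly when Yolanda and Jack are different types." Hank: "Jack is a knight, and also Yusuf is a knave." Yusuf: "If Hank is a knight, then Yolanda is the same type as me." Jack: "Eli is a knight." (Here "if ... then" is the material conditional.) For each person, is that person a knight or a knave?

Eli is a knight, Yolanda is a knight, Hank is a knave, Yusuf is a knight, and Jack is a knight.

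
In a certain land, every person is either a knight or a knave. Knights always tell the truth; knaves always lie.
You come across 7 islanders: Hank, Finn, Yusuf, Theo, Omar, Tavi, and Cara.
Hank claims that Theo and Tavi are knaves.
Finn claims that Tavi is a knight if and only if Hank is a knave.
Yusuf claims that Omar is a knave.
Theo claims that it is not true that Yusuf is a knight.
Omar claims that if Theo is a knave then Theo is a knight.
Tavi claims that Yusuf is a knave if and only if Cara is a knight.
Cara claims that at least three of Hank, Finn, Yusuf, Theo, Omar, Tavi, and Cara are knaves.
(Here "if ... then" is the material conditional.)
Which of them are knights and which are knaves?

Hank is a knight, Finn is a knight, Yusuf is a knight, Theo is a knave, Omar is a knave, Tavi is a knave, and Cara is a knight.

Since Hank is a knight, "Theo and Tavi are knaves" needs to be True, which holds.
Finn is a knight; "Tavi is a knight if and only if Hank is a knave" is True, as required.
Yusuf is a knight, and the claim "Omar is a knave" is indeed True.
As a knave, Theo's statement "it is not true that Yusuf is a knight" should be False; it is.
As a knave, Omar's statement "if Theo is a knave then Theo is a knight" should be False; it is.
Tavi is a knave; "Yusuf is a knave if and only if Cara is a knight" is False, as required.
Cara is a knight, and the claim "at least three of Hank, Finn, Yusuf, Theo, Omar, Tavi, and Cara are knaves" is indeed True.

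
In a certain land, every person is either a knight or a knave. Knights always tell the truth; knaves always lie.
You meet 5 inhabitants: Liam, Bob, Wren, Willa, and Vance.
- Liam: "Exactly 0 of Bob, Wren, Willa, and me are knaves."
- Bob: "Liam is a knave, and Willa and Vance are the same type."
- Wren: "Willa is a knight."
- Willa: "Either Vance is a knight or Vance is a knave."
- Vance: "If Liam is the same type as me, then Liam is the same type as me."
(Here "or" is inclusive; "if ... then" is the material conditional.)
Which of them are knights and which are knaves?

Knights: Bob, Wren, Willa, and Vance. Knaves: Liam.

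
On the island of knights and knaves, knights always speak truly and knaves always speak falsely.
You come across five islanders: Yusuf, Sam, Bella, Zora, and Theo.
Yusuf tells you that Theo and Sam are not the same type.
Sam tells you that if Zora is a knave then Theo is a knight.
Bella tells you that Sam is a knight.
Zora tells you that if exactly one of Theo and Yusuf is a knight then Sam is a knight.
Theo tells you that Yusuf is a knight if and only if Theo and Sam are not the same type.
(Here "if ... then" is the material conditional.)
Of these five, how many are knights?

4

The unique consistent assignment is Yusuf=knave, Sam=knight, Bella=knight, Zora=knight, Theo=knight.
That has 4 knights.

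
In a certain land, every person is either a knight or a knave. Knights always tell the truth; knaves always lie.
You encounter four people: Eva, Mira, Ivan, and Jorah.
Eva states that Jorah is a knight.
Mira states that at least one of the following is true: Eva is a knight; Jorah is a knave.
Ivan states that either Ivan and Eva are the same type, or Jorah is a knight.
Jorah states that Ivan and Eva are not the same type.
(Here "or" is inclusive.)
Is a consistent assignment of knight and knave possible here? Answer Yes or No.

No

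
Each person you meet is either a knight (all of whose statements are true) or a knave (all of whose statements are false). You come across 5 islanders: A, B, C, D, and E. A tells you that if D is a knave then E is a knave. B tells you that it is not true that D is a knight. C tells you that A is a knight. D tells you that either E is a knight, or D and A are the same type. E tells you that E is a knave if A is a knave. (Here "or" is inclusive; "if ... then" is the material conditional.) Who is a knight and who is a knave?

Since A is a knight, "if D is a knave then E is a knave" needs to be True, which holds.
B is a knave; "it is not true that D is a knight" is false, as required.
Since C is a knight, "A is a knight" needs to be True, which holds.
D is a knight, so "either E is a knight, or D and A are the same type" must be True — and it is.
E is a knight, so "E is a knave if A is a knave" must be True — and it is.

A is a knight, B is a knave, C is a knight, D is a knight, and E is a knight.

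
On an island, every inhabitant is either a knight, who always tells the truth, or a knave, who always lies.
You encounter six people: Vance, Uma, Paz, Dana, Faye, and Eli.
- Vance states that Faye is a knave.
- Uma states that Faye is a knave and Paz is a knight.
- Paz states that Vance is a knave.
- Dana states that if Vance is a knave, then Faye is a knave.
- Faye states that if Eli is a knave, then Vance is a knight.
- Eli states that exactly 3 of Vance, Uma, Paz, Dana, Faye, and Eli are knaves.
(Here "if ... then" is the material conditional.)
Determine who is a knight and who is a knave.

Vance is a knave, Uma is a knave, Paz is a knight, Dana is a knave, Faye is a knight, and Eli is a knight.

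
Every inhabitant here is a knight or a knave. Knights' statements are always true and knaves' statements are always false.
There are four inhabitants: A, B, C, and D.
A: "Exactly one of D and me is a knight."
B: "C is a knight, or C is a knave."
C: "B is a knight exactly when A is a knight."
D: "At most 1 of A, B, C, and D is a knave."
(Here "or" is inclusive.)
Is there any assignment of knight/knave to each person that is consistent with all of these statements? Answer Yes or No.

Yes

One consistent assignment: A=knave, B=knight, C=knave, D=knave.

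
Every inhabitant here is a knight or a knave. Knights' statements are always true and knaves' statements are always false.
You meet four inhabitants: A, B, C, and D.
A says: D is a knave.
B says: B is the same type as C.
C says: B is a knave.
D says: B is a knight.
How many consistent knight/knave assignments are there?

1

Consistent assignments:
  A=knight, B=knave, C=knight, D=knave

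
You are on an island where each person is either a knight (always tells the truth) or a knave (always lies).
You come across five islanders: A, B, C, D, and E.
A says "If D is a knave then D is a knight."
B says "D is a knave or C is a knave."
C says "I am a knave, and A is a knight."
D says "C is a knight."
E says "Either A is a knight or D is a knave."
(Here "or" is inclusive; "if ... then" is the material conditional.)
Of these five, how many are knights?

The unique consistent assignment is A=knave, B=knight, C=knave, D=knave, E=knight.
That has 2 knights.

2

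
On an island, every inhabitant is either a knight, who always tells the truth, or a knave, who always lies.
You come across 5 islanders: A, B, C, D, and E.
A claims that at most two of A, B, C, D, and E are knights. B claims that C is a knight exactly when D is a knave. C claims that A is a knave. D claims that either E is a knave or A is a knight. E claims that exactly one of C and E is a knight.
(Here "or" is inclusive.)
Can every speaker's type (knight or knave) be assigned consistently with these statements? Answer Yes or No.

No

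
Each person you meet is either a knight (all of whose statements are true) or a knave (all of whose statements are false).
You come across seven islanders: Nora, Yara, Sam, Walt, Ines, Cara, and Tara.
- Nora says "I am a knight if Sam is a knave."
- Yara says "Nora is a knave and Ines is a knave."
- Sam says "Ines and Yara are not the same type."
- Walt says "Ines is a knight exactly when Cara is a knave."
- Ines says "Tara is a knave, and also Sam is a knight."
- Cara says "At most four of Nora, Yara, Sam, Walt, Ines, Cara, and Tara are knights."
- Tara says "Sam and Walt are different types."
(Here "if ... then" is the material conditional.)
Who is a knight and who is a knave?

Nora is a knight, Yara is a knave, Sam is a knave, Walt is a knight, Ines is a knave, Cara is a knight, and Tara is a knight.

Since Nora is a knight, "I am a knight if Sam is a knave" needs to be true, which holds.
As a knave, Yara's statement "Nora is a knave and Ines is a knave" should be false; it is.
Since Sam is a knave, "Ines and Yara are not the same type" needs to be false, which holds.
Walt is a knight; "Ines is a knight exactly when Cara is a knave" is true, as required.
As a knave, Ines's statement "Tara is a knave, and also Sam is a knight" should be false; it is.
As a knight, Cara's statement "at most four of Nora, Yara, Sam, Walt, Ines, Cara, and Tara are knights" should be true; it is.
As a knight, Tara's statement "Sam and Walt are different types" should be true; it is.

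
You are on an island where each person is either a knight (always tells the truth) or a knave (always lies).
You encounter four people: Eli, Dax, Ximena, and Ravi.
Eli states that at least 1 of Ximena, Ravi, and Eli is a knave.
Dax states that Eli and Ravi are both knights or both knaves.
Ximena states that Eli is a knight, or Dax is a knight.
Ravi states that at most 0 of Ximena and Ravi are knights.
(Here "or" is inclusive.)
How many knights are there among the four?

2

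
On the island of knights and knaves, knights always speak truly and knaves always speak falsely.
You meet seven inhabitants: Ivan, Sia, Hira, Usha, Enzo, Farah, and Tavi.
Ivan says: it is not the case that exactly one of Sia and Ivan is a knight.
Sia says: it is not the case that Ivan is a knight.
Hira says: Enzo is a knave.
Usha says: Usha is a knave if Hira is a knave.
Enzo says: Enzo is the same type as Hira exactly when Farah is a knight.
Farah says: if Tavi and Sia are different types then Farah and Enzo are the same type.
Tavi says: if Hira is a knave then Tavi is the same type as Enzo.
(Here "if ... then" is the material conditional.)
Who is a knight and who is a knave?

As a knave, Ivan's statement "it is not the case that exactly one of Sia and Ivan is a knight" should be False; it is.
Sia (knight): "it is not the case that Ivan is a knight" — true. ✓
Since Hira is a knight, "Enzo is a knave" needs to be true, which holds.
Usha is a knight; "Usha is a knave if Hira is a knave" is true, as required.
Enzo is a knave, so "Enzo is the same type as Hira exactly when Farah is a knight" must be False — and it is.
Farah is a knight, and the claim "if Tavi and Sia are different types then Farah and Enzo are the same type" is indeed true.
Since Tavi is a knight, "if Hira is a knave then Tavi is the same type as Enzo" needs to be true, which holds.

Knights: Sia, Hira, Usha, Farah, and Tavi. Knaves: Ivan and Enzo.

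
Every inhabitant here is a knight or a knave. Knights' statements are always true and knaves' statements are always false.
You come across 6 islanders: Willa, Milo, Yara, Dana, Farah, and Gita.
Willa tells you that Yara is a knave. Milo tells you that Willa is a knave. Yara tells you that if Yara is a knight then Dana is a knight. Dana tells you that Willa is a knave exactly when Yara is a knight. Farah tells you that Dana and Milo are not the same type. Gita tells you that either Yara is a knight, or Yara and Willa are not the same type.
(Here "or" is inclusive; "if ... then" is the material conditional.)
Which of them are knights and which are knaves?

Willa is a knave, Milo is a knight, Yara is a knight, Dana is a knight, Farah is a knave, and Gita is a knight.

Willa is a knave, and the claim "Yara is a knave" is indeed False.
Milo is a knight; "Willa is a knave" is true, as required.
Yara is a knight; "if Yara is a knight then Dana is a knight" is true, as required.
Dana is a knight; "Willa is a knave exactly when Yara is a knight" is true, as required.
Since Farah is a knave, "Dana and Milo are not the same type" needs to be False, which holds.
Since Gita is a knight, "either Yara is a knight, or Yara and Willa are not the same type" needs to be true, which holds.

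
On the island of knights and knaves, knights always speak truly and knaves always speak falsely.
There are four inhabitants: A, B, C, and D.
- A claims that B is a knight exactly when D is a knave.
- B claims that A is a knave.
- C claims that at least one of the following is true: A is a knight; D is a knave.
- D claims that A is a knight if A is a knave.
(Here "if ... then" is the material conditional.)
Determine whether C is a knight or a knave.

C is a knight.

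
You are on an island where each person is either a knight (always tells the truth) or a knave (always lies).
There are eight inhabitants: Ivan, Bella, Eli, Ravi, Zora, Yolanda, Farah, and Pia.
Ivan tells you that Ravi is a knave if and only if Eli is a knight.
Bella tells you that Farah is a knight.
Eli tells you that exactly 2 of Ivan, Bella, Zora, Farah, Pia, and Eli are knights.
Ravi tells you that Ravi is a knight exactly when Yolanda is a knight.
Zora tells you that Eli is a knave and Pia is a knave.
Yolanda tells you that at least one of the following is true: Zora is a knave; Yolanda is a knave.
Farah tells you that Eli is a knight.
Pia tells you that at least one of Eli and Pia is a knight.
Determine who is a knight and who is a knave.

Ivan is a knave, Bella is a knave, Eli is a knave, Ravi is a knave, Zora is a knave, Yolanda is a knight, Farah is a knave, and Pia is a knight.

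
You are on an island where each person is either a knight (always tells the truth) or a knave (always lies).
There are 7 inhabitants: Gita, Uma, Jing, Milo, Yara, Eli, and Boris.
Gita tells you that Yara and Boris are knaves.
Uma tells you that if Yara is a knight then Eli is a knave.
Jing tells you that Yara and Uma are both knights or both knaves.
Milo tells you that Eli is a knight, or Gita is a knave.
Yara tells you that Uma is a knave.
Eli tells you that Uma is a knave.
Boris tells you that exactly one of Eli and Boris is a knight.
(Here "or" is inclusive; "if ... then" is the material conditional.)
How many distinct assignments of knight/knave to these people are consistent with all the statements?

2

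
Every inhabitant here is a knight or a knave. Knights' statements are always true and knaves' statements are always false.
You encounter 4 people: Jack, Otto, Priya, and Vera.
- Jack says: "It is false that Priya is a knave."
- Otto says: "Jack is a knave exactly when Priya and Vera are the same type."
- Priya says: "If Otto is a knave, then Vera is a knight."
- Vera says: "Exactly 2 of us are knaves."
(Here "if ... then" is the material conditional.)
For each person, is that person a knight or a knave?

Jack is a knight, Otto is a knight, Priya is a knight, and Vera is a knave.

Suppose Jack is a knave. Then Jack's statement "it is false that Priya is a knave" would have to be false. Checking the 8 ways to assign the others, none is consistent with every speaker.
(For instance, with Otto=knight, Priya=knight, Vera=knave, Jack's claim "it is false that Priya is a knave" comes out true where it would need to be false.)
So Jack must be a knight, making "it is false that Priya is a knave" true. Taking Jack=knight, Otto=knight, Priya=knight, Vera=knave, each remaining statement checks out:
  Otto (knight): "Jack is a knave exactly when Priya and Vera are the same type" — true. ✓
  Priya (knight): "if Otto is a knave, then Vera is a knight" — true. ✓
  Vera (knave): "exactly 2 of us are knaves" — false. ✓
This is the unique consistent assignment.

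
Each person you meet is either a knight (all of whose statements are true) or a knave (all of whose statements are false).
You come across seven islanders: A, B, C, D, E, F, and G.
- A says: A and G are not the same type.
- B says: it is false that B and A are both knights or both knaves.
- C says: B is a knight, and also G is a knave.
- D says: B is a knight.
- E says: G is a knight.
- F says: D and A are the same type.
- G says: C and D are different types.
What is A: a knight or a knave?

Consistent assignments: {A=knave, B=knight, C=knight, D=knight, E=knave, F=knave, G=knave}; {A=knave, B=knave, C=knave, D=knave, E=knave, F=knight, G=knave}
In every consistent assignment, A is a knave.

A is a knave.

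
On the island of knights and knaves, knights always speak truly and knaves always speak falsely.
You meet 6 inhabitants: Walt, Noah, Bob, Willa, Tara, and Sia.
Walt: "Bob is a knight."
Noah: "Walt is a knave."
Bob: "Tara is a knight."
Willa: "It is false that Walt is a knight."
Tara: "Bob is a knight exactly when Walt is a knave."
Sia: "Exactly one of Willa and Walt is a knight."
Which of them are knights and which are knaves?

Knights: Noah, Willa, and Sia. Knaves: Walt, Bob, and Tara.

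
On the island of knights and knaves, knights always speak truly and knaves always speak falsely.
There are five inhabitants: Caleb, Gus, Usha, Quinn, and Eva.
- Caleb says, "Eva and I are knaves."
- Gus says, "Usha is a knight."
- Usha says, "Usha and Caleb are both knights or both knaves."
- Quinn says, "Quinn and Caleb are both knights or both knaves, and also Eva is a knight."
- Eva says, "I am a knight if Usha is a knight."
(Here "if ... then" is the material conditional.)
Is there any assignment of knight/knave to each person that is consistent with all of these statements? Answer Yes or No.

No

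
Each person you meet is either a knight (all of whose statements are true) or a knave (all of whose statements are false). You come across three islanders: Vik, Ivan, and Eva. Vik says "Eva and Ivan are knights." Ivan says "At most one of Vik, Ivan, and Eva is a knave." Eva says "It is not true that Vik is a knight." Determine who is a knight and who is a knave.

Vik is a knave, Ivan is a knave, and Eva is a knight.

Suppose Vik is a knight. Then Vik's statement "Eva and Ivan are knights" would have to be true. Checking the 4 ways to assign the others, none is consistent with every speaker.
(For instance, with Ivan=knave, Eva=knight, Vik's claim "Eva and Ivan are knights" comes out false where it would need to be true.)
So Vik must be a knave, making "Eva and Ivan are knights" false. Taking Vik=knave, Ivan=knave, Eva=knight, each remaining statement checks out:
  Ivan (knave): "at most one of Vik, Ivan, and Eva is a knave" — false. ✓
  Eva (knight): "it is not true that Vik is a knight" — true. ✓
This is the unique consistent assignment.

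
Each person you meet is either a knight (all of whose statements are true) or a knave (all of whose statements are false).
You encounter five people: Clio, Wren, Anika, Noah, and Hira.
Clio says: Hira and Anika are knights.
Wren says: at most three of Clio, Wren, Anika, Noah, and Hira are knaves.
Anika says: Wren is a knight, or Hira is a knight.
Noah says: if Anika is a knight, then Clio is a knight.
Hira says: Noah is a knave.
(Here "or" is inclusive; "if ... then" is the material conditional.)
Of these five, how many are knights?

The unique consistent assignment is Clio=knave, Wren=knave, Anika=knave, Noah=knight, Hira=knave.
That has 1 knight.

1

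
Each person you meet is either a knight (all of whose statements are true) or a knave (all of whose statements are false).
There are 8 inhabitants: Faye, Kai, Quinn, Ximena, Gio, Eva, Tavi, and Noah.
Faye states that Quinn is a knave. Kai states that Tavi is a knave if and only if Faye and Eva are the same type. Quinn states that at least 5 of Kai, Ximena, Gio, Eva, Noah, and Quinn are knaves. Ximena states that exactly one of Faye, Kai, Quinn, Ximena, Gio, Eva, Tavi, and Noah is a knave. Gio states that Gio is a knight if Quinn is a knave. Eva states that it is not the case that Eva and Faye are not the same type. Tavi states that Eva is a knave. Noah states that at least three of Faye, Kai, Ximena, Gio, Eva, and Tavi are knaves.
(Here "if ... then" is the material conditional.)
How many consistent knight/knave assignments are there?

Consistent assignments:
  Faye=knight, Kai=knight, Quinn=knave, Ximena=knave, Gio=knight, Eva=knight, Tavi=knave, Noah=knave
  Faye=knight, Kai=knight, Quinn=knave, Ximena=knave, Gio=knight, Eva=knave, Tavi=knight, Noah=knave
  Faye=knight, Kai=knight, Quinn=knave, Ximena=knave, Gio=knave, Eva=knight, Tavi=knave, Noah=knight
  Faye=knight, Kai=knight, Quinn=knave, Ximena=knave, Gio=knave, Eva=knave, Tavi=knight, Noah=knight

4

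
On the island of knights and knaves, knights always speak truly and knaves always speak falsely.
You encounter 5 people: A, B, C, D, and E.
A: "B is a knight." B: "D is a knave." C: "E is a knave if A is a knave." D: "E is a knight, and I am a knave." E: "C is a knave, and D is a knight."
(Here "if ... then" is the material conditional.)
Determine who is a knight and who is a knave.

Suppose A is a knave. Then A's statement "B is a knight" would have to be false. Checking the 16 ways to assign the others, none is consistent with every speaker.
(For instance, with B=knight, C=knight, D=knave, E=knave, A's claim "B is a knight" comes out true where it would need to be false.)
So A must be a knight, making "B is a knight" true. Taking A=knight, B=knight, C=knight, D=knave, E=knave, each remaining statement checks out:
  B (knight): "D is a knave" — true. ✓
  C (knight): "E is a knave if A is a knave" — true. ✓
  D (knave): "E is a knight, and I am a knave" — false. ✓
  E (knave): "C is a knave, and D is a knight" — false. ✓
This is the unique consistent assignment.

A is a knight, B is a knight, C is a knight, D is a knave, and E is a knave.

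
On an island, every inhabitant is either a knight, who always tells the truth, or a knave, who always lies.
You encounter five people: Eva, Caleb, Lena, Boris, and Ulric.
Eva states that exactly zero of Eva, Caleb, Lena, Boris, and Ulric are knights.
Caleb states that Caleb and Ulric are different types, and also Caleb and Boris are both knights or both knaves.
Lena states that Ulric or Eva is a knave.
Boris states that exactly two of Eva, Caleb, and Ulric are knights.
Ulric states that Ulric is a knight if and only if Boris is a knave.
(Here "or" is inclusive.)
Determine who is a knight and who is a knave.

Knights: Lena. Knaves: Eva, Caleb, Boris, and Ulric.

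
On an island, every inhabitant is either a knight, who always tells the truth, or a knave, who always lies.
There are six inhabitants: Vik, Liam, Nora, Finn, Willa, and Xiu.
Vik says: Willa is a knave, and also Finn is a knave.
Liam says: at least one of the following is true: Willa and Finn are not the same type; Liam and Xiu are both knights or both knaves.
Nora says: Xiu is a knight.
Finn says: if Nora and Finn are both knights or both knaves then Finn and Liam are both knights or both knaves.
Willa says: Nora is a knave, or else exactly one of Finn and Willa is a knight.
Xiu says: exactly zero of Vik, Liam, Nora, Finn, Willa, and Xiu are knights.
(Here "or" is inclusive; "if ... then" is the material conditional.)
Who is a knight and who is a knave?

Since Vik is a knave, "Willa is a knave, and also Finn is a knave" needs to be False, which holds.
Liam is a knight, so "at least one of the following is true: Willa and Finn are not the same type; Liam and Xiu are both knights or both knaves" must be true — and it is.
Nora is a knave; "Xiu is a knight" is False, as required.
Finn is a knave, so "if Nora and Finn are both knights or both knaves then Finn and Liam are both knights or both knaves" must be False — and it is.
Willa (knight): "Nora is a knave, or else exactly one of Finn and Willa is a knight" — true. ✓
Xiu (knave): "exactly zero of Vik, Liam, Nora, Finn, Willa, and Xiu are knights" — False. ✓

Vik is a knave, Liam is a knight, Nora is a knave, Finn is a knave, Willa is a knight, and Xiu is a knave.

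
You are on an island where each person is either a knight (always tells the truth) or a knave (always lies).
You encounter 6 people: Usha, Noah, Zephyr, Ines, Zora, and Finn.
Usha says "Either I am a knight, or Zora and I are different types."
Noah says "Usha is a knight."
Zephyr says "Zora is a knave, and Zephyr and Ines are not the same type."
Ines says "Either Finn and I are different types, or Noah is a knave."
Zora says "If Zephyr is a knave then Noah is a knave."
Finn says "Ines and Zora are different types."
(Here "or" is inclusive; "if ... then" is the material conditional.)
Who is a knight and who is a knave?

Usha is a knight, Noah is a knight, Zephyr is a knave, Ines is a knave, Zora is a knave, and Finn is a knave.

Usha is a knight, and the claim "either I am a knight, or Zora and I are different types" is indeed True.
Noah is a knight, and the claim "Usha is a knight" is indeed True.
Zephyr (knave): "Zora is a knave, and Zephyr and Ines are not the same type" — false. ✓
Ines is a knave; "either Finn and I are different types, or Noah is a knave" is false, as required.
Zora is a knave; "if Zephyr is a knave then Noah is a knave" is false, as required.
Finn is a knave; "Ines and Zora are different types" is false, as required.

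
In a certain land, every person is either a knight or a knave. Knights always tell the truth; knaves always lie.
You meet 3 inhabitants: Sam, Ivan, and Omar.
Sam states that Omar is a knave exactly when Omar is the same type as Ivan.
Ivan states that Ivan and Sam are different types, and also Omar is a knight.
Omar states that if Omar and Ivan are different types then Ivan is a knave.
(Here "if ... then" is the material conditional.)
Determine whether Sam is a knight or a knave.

Sam is a knave.

Consistent assignments: {Sam=knave, Ivan=knight, Omar=knight}
In every consistent assignment, Sam is a knave.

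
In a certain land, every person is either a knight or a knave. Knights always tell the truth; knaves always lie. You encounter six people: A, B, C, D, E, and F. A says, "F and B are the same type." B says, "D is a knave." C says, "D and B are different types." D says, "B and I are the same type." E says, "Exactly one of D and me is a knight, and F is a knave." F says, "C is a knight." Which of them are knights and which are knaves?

A (knight): "F and B are the same type" — True. ✓
B (knight): "D is a knave" — True. ✓
C is a knight, and the claim "D and B are different types" is indeed True.
D (knave): "B and I are the same type" — false. ✓
E is a knave, so "exactly one of D and me is a knight, and F is a knave" must be false — and it is.
F is a knight, so "C is a knight" must be True — and it is.

A is a knight, B is a knight, C is a knight, D is a knave, E is a knave, and F is a knight.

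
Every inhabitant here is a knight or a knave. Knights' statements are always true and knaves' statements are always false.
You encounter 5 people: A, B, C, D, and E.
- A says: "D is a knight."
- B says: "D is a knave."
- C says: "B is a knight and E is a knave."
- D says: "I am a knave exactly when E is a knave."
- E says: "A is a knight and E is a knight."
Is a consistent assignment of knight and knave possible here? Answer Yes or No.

Yes

One consistent assignment: A=knight, B=knave, C=knave, D=knight, E=knight.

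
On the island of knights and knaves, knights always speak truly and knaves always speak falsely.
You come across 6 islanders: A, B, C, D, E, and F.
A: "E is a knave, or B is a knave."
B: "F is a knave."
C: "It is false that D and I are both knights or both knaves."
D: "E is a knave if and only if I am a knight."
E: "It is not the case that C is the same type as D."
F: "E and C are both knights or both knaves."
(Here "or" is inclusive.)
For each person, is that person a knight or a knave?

Knights: A and F. Knaves: B, C, D, and E.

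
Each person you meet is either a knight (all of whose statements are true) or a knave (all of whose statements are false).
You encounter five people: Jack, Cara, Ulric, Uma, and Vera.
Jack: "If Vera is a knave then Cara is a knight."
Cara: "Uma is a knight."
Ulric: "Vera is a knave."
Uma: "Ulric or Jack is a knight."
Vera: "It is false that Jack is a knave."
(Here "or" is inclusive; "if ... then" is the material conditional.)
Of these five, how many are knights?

4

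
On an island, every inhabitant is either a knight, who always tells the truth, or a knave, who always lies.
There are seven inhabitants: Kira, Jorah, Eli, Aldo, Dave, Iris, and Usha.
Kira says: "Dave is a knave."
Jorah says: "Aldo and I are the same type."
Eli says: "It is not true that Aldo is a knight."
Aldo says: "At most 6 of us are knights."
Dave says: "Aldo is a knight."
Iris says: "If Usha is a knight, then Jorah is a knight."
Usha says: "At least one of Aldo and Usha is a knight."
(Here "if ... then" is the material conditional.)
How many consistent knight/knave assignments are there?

2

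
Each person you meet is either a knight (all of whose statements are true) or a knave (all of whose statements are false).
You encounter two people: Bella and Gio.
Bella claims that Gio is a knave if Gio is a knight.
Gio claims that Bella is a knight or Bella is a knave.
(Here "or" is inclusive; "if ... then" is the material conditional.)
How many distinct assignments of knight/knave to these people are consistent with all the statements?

1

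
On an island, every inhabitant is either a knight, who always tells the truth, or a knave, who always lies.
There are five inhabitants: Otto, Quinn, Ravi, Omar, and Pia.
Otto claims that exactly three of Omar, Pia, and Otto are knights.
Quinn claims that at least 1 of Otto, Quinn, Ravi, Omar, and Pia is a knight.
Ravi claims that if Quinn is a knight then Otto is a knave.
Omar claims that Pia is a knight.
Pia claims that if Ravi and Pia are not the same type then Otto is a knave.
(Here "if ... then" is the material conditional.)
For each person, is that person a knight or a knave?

Otto is a knave, so "exactly three of Omar, Pia, and Otto are knights" must be False — and it is.
Quinn is a knight, so "at least 1 of Otto, Quinn, Ravi, Omar, and Pia is a knight" must be True — and it is.
Ravi (knight): "if Quinn is a knight then Otto is a knave" — True. ✓
As a knight, Omar's statement "Pia is a knight" should be True; it is.
Pia is a knight, so "if Ravi and Pia are not the same type then Otto is a knave" must be True — and it is.

Otto is a knave, Quinn is a knight, Ravi is a knight, Omar is a knight, and Pia is a knight.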